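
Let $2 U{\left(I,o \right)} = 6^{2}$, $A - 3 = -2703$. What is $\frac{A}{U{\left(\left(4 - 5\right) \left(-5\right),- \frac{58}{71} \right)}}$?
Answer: $-150$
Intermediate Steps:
$A = -2700$ ($A = 3 - 2703 = -2700$)
$U{\left(I,o \right)} = 18$ ($U{\left(I,o \right)} = \frac{6^{2}}{2} = \frac{1}{2} \cdot 36 = 18$)
$\frac{A}{U{\left(\left(4 - 5\right) \left(-5\right),- \frac{58}{71} \right)}} = - \frac{2700}{18} = \left(-2700\right) \frac{1}{18} = -150$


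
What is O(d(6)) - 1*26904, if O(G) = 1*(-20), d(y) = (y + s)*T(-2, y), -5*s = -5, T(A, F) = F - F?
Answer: -26924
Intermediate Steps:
T(A, F) = 0
s = 1 (s = -⅕*(-5) = 1)
d(y) = 0 (d(y) = (y + 1)*0 = (1 + y)*0 = 0)
O(G) = -20
O(d(6)) - 1*26904 = -20 - 1*26904 = -20 - 26904 = -26924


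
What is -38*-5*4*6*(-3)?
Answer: -13680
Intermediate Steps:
-38*-5*4*6*(-3) = -38*(-20*6)*(-3) = -(-4560)*(-3) = -38*360 = -13680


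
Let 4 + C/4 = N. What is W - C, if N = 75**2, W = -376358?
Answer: -398842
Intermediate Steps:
N = 5625
C = 22484 (C = -16 + 4*5625 = -16 + 22500 = 22484)
W - C = -376358 - 1*22484 = -376358 - 22484 = -398842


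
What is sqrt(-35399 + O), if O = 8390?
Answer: 3*I*sqrt(3001) ≈ 164.34*I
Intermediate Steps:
sqrt(-35399 + O) = sqrt(-35399 + 8390) = sqrt(-27009) = 3*I*sqrt(3001)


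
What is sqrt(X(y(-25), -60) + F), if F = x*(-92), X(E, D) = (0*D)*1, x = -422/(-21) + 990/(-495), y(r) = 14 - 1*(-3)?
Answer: 4*I*sqrt(45885)/21 ≈ 40.802*I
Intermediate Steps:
y(r) = 17 (y(r) = 14 + 3 = 17)
x = 380/21 (x = -422*(-1/21) + 990*(-1/495) = 422/21 - 2 = 380/21 ≈ 18.095)
X(E, D) = 0 (X(E, D) = 0*1 = 0)
F = -34960/21 (F = (380/21)*(-92) = -34960/21 ≈ -1664.8)
sqrt(X(y(-25), -60) + F) = sqrt(0 - 34960/21) = sqrt(-34960/21) = 4*I*sqrt(45885)/21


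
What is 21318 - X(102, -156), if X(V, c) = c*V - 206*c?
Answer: 5094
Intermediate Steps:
X(V, c) = -206*c + V*c (X(V, c) = V*c - 206*c = -206*c + V*c)
21318 - X(102, -156) = 21318 - (-156)*(-206 + 102) = 21318 - (-156)*(-104) = 21318 - 1*16224 = 21318 - 16224 = 5094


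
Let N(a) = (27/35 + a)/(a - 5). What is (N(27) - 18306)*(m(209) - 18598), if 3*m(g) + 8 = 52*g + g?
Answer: 21012771060/77 ≈ 2.7289e+8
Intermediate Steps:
N(a) = (27/35 + a)/(-5 + a) (N(a) = (27*(1/35) + a)/(-5 + a) = (27/35 + a)/(-5 + a))
m(g) = -8/3 + 53*g/3 (m(g) = -8/3 + (52*g + g)/3 = -8/3 + (53*g)/3 = -8/3 + 53*g/3)
(N(27) - 18306)*(m(209) - 18598) = ((27/35 + 27)/(-5 + 27) - 18306)*((-8/3 + (53/3)*209) - 18598) = ((972/35)/22 - 18306)*((-8/3 + 11077/3) - 18598) = ((1/22)*(972/35) - 18306)*(11069/3 - 18598) = (486/385 - 18306)*(-44725/3) = -7047324/385*(-44725/3) = 21012771060/77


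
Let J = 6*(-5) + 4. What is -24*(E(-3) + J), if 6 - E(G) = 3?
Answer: 552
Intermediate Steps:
J = -26 (J = -30 + 4 = -26)
E(G) = 3 (E(G) = 6 - 1*3 = 6 - 3 = 3)
-24*(E(-3) + J) = -24*(3 - 26) = -24*(-23) = 552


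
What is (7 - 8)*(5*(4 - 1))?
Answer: -15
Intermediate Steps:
(7 - 8)*(5*(4 - 1)) = -5*3 = -1*15 = -15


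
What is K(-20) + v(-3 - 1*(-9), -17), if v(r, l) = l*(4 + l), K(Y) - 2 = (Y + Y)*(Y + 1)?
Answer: 983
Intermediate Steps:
K(Y) = 2 + 2*Y*(1 + Y) (K(Y) = 2 + (Y + Y)*(Y + 1) = 2 + (2*Y)*(1 + Y) = 2 + 2*Y*(1 + Y))
K(-20) + v(-3 - 1*(-9), -17) = (2 + 2*(-20) + 2*(-20)²) - 17*(4 - 17) = (2 - 40 + 2*400) - 17*(-13) = (2 - 40 + 800) + 221 = 762 + 221 = 983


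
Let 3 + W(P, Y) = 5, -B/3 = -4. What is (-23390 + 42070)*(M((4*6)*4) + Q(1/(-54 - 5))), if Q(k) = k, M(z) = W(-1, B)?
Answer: 2185560/59 ≈ 37043.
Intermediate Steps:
B = 12 (B = -3*(-4) = 12)
W(P, Y) = 2 (W(P, Y) = -3 + 5 = 2)
M(z) = 2
(-23390 + 42070)*(M((4*6)*4) + Q(1/(-54 - 5))) = (-23390 + 42070)*(2 + 1/(-54 - 5)) = 18680*(2 + 1/(-59)) = 18680*(2 - 1/59) = 18680*(117/59) = 2185560/59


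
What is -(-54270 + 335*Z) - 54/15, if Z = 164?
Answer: -3368/5 ≈ -673.60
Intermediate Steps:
-(-54270 + 335*Z) - 54/15 = -335/(1/(164 - 162)) - 54/15 = -335/(1/2) - 54*1/15 = -335/½ - 18/5 = -335*2 - 18/5 = -670 - 18/5 = -3368/5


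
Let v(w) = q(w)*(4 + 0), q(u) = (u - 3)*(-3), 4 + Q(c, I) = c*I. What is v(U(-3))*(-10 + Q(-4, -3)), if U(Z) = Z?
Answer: -144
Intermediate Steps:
Q(c, I) = -4 + I*c (Q(c, I) = -4 + c*I = -4 + I*c)
q(u) = 9 - 3*u (q(u) = (-3 + u)*(-3) = 9 - 3*u)
v(w) = 36 - 12*w (v(w) = (9 - 3*w)*(4 + 0) = (9 - 3*w)*4 = 36 - 12*w)
v(U(-3))*(-10 + Q(-4, -3)) = (36 - 12*(-3))*(-10 + (-4 - 3*(-4))) = (36 + 36)*(-10 + (-4 + 12)) = 72*(-10 + 8) = 72*(-2) = -144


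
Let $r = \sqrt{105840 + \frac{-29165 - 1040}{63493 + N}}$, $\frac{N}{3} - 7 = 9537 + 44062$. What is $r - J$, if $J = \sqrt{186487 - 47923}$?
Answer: $- 6 \sqrt{3849} + \frac{\sqrt{5325377777156885}}{224311} \approx -46.911$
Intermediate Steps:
$N = 160818$ ($N = 21 + 3 \left(9537 + 44062\right) = 21 + 3 \cdot 53599 = 21 + 160797 = 160818$)
$J = 6 \sqrt{3849}$ ($J = \sqrt{138564} = 6 \sqrt{3849} \approx 372.24$)
$r = \frac{\sqrt{5325377777156885}}{224311}$ ($r = \sqrt{105840 + \frac{-29165 - 1040}{63493 + 160818}} = \sqrt{105840 - \frac{30205}{224311}} = \sqrt{\frac{23741046035}{224311}} = \frac{\sqrt{5325377777156885}}{224311} \approx 325.33$)
$r - J = \frac{\sqrt{5325377777156885}}{224311} - 6 \sqrt{3849} = - 6 \sqrt{3849} + \frac{\sqrt{5325377777156885}}{224311}$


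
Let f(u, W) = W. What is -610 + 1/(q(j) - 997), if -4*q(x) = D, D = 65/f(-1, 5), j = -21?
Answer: -2440614/4001 ≈ -610.00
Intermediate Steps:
D = 13 (D = 65/5 = 65*(⅕) = 13)
q(x) = -13/4 (q(x) = -¼*13 = -13/4)
-610 + 1/(q(j) - 997) = -610 + 1/(-13/4 - 997) = -610 + 1/(-4001/4) = -610 - 4/4001 = -2440614/4001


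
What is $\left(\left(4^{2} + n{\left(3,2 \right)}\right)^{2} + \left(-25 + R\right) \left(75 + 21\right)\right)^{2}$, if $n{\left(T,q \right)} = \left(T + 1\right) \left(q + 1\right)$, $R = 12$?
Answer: $215296$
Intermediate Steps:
$n{\left(T,q \right)} = \left(1 + T\right) \left(1 + q\right)$
$\left(\left(4^{2} + n{\left(3,2 \right)}\right)^{2} + \left(-25 + R\right) \left(75 + 21\right)\right)^{2} = \left(\left(4^{2} + \left(1 + 3 + 2 + 3 \cdot 2\right)\right)^{2} + \left(-25 + 12\right) \left(75 + 21\right)\right)^{2} = \left(\left(16 + \left(1 + 3 + 2 + 6\right)\right)^{2} - 1248\right)^{2} = \left(\left(16 + 12\right)^{2} - 1248\right)^{2} = \left(28^{2} - 1248\right)^{2} = \left(784 - 1248\right)^{2} = \left(-464\right)^{2} = 215296$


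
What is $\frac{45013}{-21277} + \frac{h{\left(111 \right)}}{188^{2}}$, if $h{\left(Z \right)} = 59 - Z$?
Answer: $- \frac{398011469}{188003572} \approx -2.117$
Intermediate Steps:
$\frac{45013}{-21277} + \frac{h{\left(111 \right)}}{188^{2}} = \frac{45013}{-21277} + \frac{59 - 111}{188^{2}} = 45013 \left(- \frac{1}{21277}\right) + \frac{59 - 111}{35344} = - \frac{45013}{21277} - \frac{13}{8836} = - \frac{398011469}{188003572}$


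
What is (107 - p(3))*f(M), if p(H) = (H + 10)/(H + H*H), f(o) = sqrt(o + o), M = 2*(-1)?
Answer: 1271*I/6 ≈ 211.83*I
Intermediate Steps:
M = -2
f(o) = sqrt(2)*sqrt(o) (f(o) = sqrt(2*o) = sqrt(2)*sqrt(o))
p(H) = (10 + H)/(H + H**2)
(107 - p(3))*f(M) = (107 - (10 + 3)/(3*(1 + 3)))*(sqrt(2)*sqrt(-2)) = (107 - 13/(3*4))*(sqrt(2)*(I*sqrt(2))) = (107 - 13/(3*4))*(2*I) = (107 - 1*13/12)*(2*I) = (107 - 13/12)*(2*I) = 1271*(2*I)/12 = 1271*I/6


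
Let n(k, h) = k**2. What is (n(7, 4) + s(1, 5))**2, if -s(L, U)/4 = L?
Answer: 2025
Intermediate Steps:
s(L, U) = -4*L
(n(7, 4) + s(1, 5))**2 = (7**2 - 4*1)**2 = (49 - 4)**2 = 45**2 = 2025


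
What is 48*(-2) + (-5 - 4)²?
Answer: -15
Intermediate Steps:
48*(-2) + (-5 - 4)² = -96 + (-9)² = -96 + 81 = -15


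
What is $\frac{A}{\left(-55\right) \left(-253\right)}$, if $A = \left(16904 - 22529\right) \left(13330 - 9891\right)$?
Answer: $- \frac{3868875}{2783} \approx -1390.2$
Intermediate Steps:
$A = -19344375$ ($A = \left(-5625\right) 3439 = -19344375$)
$\frac{A}{\left(-55\right) \left(-253\right)} = - \frac{19344375}{\left(-55\right) \left(-253\right)} = - \frac{19344375}{13915} = \left(-19344375\right) \frac{1}{13915} = - \frac{3868875}{2783}$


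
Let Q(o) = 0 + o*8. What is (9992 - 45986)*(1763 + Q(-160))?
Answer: -17385102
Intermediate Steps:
Q(o) = 8*o (Q(o) = 0 + 8*o = 8*o)
(9992 - 45986)*(1763 + Q(-160)) = (9992 - 45986)*(1763 + 8*(-160)) = -35994*(1763 - 1280) = -35994*483 = -17385102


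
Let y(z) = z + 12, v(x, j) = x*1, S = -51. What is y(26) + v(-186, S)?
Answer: -148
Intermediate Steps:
v(x, j) = x
y(z) = 12 + z
y(26) + v(-186, S) = (12 + 26) - 186 = 38 - 186 = -148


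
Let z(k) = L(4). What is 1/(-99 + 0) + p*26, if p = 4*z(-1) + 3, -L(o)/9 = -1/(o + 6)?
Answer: 84937/495 ≈ 171.59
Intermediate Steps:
L(o) = 9/(6 + o) (L(o) = -(-9)/(o + 6) = -(-9)/(6 + o) = 9/(6 + o))
z(k) = 9/10 (z(k) = 9/(6 + 4) = 9/10)
p = 33/5 (p = 4*(9/10) + 3 = 18/5 + 3 = 33/5 ≈ 6.6000)
1/(-99 + 0) + p*26 = 1/(-99 + 0) + (33/5)*26 = 1/(-99) + 858/5 = -1/99 + 858/5 = 84937/495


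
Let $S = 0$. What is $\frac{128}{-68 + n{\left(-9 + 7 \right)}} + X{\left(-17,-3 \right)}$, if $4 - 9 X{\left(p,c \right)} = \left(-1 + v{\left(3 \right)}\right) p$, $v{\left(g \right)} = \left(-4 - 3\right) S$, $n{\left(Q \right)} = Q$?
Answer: $- \frac{1031}{315} \approx -3.273$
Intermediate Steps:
$v{\left(g \right)} = 0$ ($v{\left(g \right)} = \left(-4 - 3\right) 0 = \left(-7\right) 0 = 0$)
$X{\left(p,c \right)} = \frac{4}{9} + \frac{p}{9}$ ($X{\left(p,c \right)} = \frac{4}{9} - \frac{\left(-1 + 0\right) p}{9} = \frac{4}{9} - \frac{\left(-1\right) p}{9} = \frac{4}{9} + \frac{p}{9}$)
$\frac{128}{-68 + n{\left(-9 + 7 \right)}} + X{\left(-17,-3 \right)} = \frac{128}{-68 + \left(-9 + 7\right)} + \left(\frac{4}{9} + \frac{1}{9} \left(-17\right)\right) = \frac{128}{-68 - 2} + \left(\frac{4}{9} - \frac{17}{9}\right) = \frac{128}{-70} - \frac{13}{9} = 128 \left(- \frac{1}{70}\right) - \frac{13}{9} = - \frac{64}{35} - \frac{13}{9} = - \frac{1031}{315}$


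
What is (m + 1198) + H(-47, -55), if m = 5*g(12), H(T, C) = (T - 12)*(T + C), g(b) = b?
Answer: 7276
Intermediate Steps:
H(T, C) = (-12 + T)*(C + T)
m = 60 (m = 5*12 = 60)
(m + 1198) + H(-47, -55) = (60 + 1198) + ((-47)² - 12*(-55) - 12*(-47) - 55*(-47)) = 1258 + (2209 + 660 + 564 + 2585) = 1258 + 6018 = 7276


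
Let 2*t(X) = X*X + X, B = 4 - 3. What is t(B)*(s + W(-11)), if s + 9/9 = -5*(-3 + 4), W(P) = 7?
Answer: 1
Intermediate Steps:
B = 1
t(X) = X/2 + X²/2 (t(X) = (X*X + X)/2 = (X² + X)/2 = (X + X²)/2 = X/2 + X²/2)
s = -6 (s = -1 - 5*(-3 + 4) = -1 - 5*1 = -1 - 5 = -6)
t(B)*(s + W(-11)) = ((½)*1*(1 + 1))*(-6 + 7) = ((½)*1*2)*1 = 1*1 = 1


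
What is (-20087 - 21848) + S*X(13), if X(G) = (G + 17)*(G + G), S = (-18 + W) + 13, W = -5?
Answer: -49735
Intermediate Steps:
S = -10 (S = (-18 - 5) + 13 = -23 + 13 = -10)
X(G) = 2*G*(17 + G) (X(G) = (17 + G)*(2*G) = 2*G*(17 + G))
(-20087 - 21848) + S*X(13) = (-20087 - 21848) - 20*13*(17 + 13) = -41935 - 20*13*30 = -41935 - 10*780 = -41935 - 7800 = -49735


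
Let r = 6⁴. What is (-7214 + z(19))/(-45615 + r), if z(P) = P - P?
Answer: 7214/44319 ≈ 0.16277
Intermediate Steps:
z(P) = 0
r = 1296
(-7214 + z(19))/(-45615 + r) = (-7214 + 0)/(-45615 + 1296) = -7214/(-44319) = -7214*(-1/44319) = 7214/44319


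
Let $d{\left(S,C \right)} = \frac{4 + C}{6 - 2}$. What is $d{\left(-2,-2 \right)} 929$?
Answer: $\frac{929}{2} \approx 464.5$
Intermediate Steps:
$d{\left(S,C \right)} = 1 + \frac{C}{4}$ ($d{\left(S,C \right)} = \frac{4 + C}{4} = \left(4 + C\right) \frac{1}{4} = 1 + \frac{C}{4}$)
$d{\left(-2,-2 \right)} 929 = \left(1 + \frac{1}{4} \left(-2\right)\right) 929 = \left(1 - \frac{1}{2}\right) 929 = \frac{1}{2} \cdot 929 = \frac{929}{2}$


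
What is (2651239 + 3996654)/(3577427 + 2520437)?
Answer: 6647893/6097864 ≈ 1.0902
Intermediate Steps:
(2651239 + 3996654)/(3577427 + 2520437) = 6647893/6097864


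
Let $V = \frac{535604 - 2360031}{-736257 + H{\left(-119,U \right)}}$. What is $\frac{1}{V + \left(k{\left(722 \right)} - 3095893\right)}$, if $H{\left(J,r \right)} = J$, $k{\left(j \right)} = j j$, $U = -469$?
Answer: $- \frac{736376}{1895878452557} \approx -3.8841 \cdot 10^{-7}$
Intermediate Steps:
$k{\left(j \right)} = j^{2}$
$V = \frac{1824427}{736376}$ ($V = \frac{535604 - 2360031}{-736257 - 119} = - \frac{1824427}{-736376} = \left(-1824427\right) \left(- \frac{1}{736376}\right) = \frac{1824427}{736376} \approx 2.4776$)
$\frac{1}{V + \left(k{\left(722 \right)} - 3095893\right)} = \frac{1}{\frac{1824427}{736376} - \left(3095893 - 722^{2}\right)} = \frac{1}{\frac{1824427}{736376} + \left(521284 - 3095893\right)} = \frac{1}{\frac{1824427}{736376} - 2574609} = \frac{1}{- \frac{1895878452557}{736376}} = - \frac{736376}{1895878452557}$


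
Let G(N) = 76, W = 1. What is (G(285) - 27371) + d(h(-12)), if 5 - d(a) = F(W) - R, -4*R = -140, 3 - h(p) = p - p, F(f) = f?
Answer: -27256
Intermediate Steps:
h(p) = 3 (h(p) = 3 - (p - p) = 3 - 1*0 = 3 + 0 = 3)
R = 35 (R = -¼*(-140) = 35)
d(a) = 39 (d(a) = 5 - (1 - 1*35) = 5 - (1 - 35) = 5 - 1*(-34) = 5 + 34 = 39)
(G(285) - 27371) + d(h(-12)) = (76 - 27371) + 39 = -27295 + 39 = -27256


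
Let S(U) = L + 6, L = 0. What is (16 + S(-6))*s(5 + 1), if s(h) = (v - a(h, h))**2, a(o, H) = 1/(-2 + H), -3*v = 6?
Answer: 891/8 ≈ 111.38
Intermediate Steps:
v = -2 (v = -1/3*6 = -2)
S(U) = 6 (S(U) = 0 + 6 = 6)
s(h) = (-2 - 1/(-2 + h))**2
(16 + S(-6))*s(5 + 1) = (16 + 6)*((-3 + 2*(5 + 1))**2/(-2 + (5 + 1))**2) = 22*((-3 + 2*6)**2/(-2 + 6)**2) = 22*((-3 + 12)**2/4**2) = 22*(9**2*(1/16)) = 22*(81*(1/16)) = 22*(81/16) = 891/8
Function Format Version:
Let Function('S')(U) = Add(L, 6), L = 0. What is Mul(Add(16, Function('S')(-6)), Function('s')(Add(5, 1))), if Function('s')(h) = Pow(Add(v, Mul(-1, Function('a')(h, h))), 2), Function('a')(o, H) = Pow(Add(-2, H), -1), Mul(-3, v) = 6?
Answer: Rational(891, 8) ≈ 111.38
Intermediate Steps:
v = -2 (v = Mul(Rational(-1, 3), 6) = -2)
Function('S')(U) = 6 (Function('S')(U) = Add(0, 6) = 6)
Function('s')(h) = Pow(Add(-2, Mul(-1, Pow(Add(-2, h), -1))), 2)
Mul(Add(16, Function('S')(-6)), Function('s')(Add(5, 1))) = Mul(Add(16, 6), Mul(Pow(Add(-3, Mul(2, Add(5, 1))), 2), Pow(Add(-2, Add(5, 1)), -2))) = Mul(22, Mul(Pow(Add(-3, Mul(2, 6)), 2), Pow(Add(-2, 6), -2))) = Mul(22, Mul(Pow(Add(-3, 12), 2), Pow(4, -2))) = Mul(22, Mul(Pow(9, 2), Rational(1, 16))) = Mul(22, Mul(81, Rational(1, 16))) = Mul(22, Rational(81, 16)) = Rational(891, 8)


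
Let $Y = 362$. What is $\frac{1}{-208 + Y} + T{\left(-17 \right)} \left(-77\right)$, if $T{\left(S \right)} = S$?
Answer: $\frac{201587}{154} \approx 1309.0$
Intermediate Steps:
$\frac{1}{-208 + Y} + T{\left(-17 \right)} \left(-77\right) = \frac{1}{-208 + 362} - -1309 = \frac{1}{154} + 1309 = \frac{201587}{154}$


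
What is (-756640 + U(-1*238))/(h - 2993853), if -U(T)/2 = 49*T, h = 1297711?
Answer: 366658/848071 ≈ 0.43234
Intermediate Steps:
U(T) = -98*T
(-756640 + U(-1*238))/(h - 2993853) = (-756640 - (-98)*238)/(1297711 - 2993853) = (-756640 - 98*(-238))/(-1696142) = (-756640 + 23324)*(-1/1696142) = -733316*(-1/1696142) = 366658/848071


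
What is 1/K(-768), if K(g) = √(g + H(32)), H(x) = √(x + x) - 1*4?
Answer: -I*√191/382 ≈ -0.036179*I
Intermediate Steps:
H(x) = -4 + √2*√x (H(x) = √(2*x) - 4 = √2*√x - 4 = -4 + √2*√x)
K(g) = √(4 + g) (K(g) = √(g + (-4 + √2*√32)) = √(g + (-4 + √2*(4*√2))) = √(g + (-4 + 8)) = √(g + 4) = √(4 + g))
1/K(-768) = 1/(√(4 - 768)) = 1/(√(-764)) = 1/(2*I*√191) = -I*√191/382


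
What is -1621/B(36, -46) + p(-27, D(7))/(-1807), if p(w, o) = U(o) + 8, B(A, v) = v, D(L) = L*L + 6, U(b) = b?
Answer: 2926249/83122 ≈ 35.204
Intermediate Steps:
D(L) = 6 + L² (D(L) = L² + 6 = 6 + L²)
p(w, o) = 8 + o (p(w, o) = o + 8 = 8 + o)
-1621/B(36, -46) + p(-27, D(7))/(-1807) = -1621/(-46) + (8 + (6 + 7²))/(-1807) = -1621*(-1/46) + (8 + (6 + 49))*(-1/1807) = 1621/46 + (8 + 55)*(-1/1807) = 1621/46 + 63*(-1/1807) = 1621/46 - 63/1807 = 2926249/83122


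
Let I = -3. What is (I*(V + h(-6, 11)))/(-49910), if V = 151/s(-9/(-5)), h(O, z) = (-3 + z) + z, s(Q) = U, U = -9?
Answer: 2/14973 ≈ 0.00013357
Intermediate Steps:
s(Q) = -9
h(O, z) = -3 + 2*z
V = -151/9 (V = 151/(-9) = 151*(-⅑) = -151/9 ≈ -16.778)
(I*(V + h(-6, 11)))/(-49910) = -3*(-151/9 + (-3 + 2*11))/(-49910) = -3*(-151/9 + (-3 + 22))*(-1/49910) = -3*(-151/9 + 19)*(-1/49910) = -3*20/9*(-1/49910) = -20/3*(-1/49910) = 2/14973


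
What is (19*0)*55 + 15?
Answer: 15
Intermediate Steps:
(19*0)*55 + 15 = 0*55 + 15 = 0 + 15 = 15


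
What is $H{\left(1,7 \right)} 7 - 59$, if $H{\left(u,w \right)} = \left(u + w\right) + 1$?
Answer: $4$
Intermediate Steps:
$H{\left(u,w \right)} = 1 + u + w$
$H{\left(1,7 \right)} 7 - 59 = \left(1 + 1 + 7\right) 7 - 59 = 9 \cdot 7 - 59 = 63 - 59 = 4$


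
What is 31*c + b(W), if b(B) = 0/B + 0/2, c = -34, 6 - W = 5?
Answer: -1054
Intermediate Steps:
W = 1 (W = 6 - 1*5 = 6 - 5 = 1)
b(B) = 0 (b(B) = 0 + 0*(½) = 0 + 0 = 0)
31*c + b(W) = 31*(-34) + 0 = -1054 + 0 = -1054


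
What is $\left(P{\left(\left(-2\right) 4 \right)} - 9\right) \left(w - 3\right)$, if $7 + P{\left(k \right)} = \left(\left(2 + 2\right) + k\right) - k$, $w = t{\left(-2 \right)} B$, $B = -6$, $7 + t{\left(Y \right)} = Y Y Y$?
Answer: $-1044$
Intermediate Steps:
$t{\left(Y \right)} = -7 + Y^{3}$ ($t{\left(Y \right)} = -7 + Y Y Y = -7 + Y^{2} Y = -7 + Y^{3}$)
$w = 90$ ($w = \left(-7 + \left(-2\right)^{3}\right) \left(-6\right) = \left(-7 - 8\right) \left(-6\right) = \left(-15\right) \left(-6\right) = 90$)
$P{\left(k \right)} = -3$ ($P{\left(k \right)} = -7 + \left(\left(\left(2 + 2\right) + k\right) - k\right) = -7 + \left(\left(4 + k\right) - k\right) = -7 + 4 = -3$)
$\left(P{\left(\left(-2\right) 4 \right)} - 9\right) \left(w - 3\right) = \left(-3 - 9\right) \left(90 - 3\right) = \left(-12\right) 87 = -1044$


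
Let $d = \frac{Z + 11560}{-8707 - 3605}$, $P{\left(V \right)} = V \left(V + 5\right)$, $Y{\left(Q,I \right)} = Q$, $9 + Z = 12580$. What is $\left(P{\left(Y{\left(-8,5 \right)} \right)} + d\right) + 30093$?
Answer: $\frac{370776373}{12312} \approx 30115.0$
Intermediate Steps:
$Z = 12571$ ($Z = -9 + 12580 = 12571$)
$P{\left(V \right)} = V \left(5 + V\right)$
$d = - \frac{24131}{12312}$ ($d = \frac{12571 + 11560}{-8707 - 3605} = \frac{24131}{-12312} = 24131 \left(- \frac{1}{12312}\right) = - \frac{24131}{12312} \approx -1.96$)
$\left(P{\left(Y{\left(-8,5 \right)} \right)} + d\right) + 30093 = \left(- 8 \left(5 - 8\right) - \frac{24131}{12312}\right) + 30093 = \left(\left(-8\right) \left(-3\right) - \frac{24131}{12312}\right) + 30093 = \left(24 - \frac{24131}{12312}\right) + 30093 = \frac{271357}{12312} + 30093 = \frac{370776373}{12312}$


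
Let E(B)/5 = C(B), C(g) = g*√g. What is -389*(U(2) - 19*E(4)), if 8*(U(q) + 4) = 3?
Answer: 2376401/8 ≈ 2.9705e+5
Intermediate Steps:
C(g) = g^(3/2)
E(B) = 5*B^(3/2)
U(q) = -29/8 (U(q) = -4 + (⅛)*3 = -4 + 3/8 = -29/8)
-389*(U(2) - 19*E(4)) = -389*(-29/8 - 95*4^(3/2)) = -389*(-29/8 - 95*8) = -389*(-29/8 - 19*40) = -389*(-29/8 - 760) = -389*(-6109/8) = 2376401/8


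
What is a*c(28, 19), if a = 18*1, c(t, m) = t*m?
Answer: 9576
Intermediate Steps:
c(t, m) = m*t
a = 18
a*c(28, 19) = 18*(19*28) = 18*532 = 9576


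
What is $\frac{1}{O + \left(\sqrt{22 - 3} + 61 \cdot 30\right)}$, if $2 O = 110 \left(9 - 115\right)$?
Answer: $- \frac{4000}{15999981} - \frac{\sqrt{19}}{15999981} \approx -0.00025027$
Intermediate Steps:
$O = -5830$ ($O = \frac{110 \left(9 - 115\right)}{2} = \frac{110 \left(-106\right)}{2} = \frac{1}{2} \left(-11660\right) = -5830$)
$\frac{1}{O + \left(\sqrt{22 - 3} + 61 \cdot 30\right)} = \frac{1}{-5830 + \left(\sqrt{22 - 3} + 61 \cdot 30\right)} = \frac{1}{-5830 + \left(\sqrt{22 - 3} + 1830\right)} = \frac{1}{-5830 + \left(\sqrt{19} + 1830\right)} = \frac{1}{-5830 + \left(1830 + \sqrt{19}\right)} = \frac{1}{-4000 + \sqrt{19}}$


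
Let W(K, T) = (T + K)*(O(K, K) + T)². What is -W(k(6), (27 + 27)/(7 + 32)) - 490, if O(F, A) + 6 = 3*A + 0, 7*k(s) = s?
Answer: -376307374/753571 ≈ -499.37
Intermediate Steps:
k(s) = s/7
O(F, A) = -6 + 3*A (O(F, A) = -6 + (3*A + 0) = -6 + 3*A)
W(K, T) = (-6 + T + 3*K)²*(K + T) (W(K, T) = (T + K)*((-6 + 3*K) + T)² = (K + T)*(-6 + T + 3*K)² = (-6 + T + 3*K)²*(K + T))
-W(k(6), (27 + 27)/(7 + 32)) - 490 = -(-6 + (27 + 27)/(7 + 32) + 3*((⅐)*6))²*((⅐)*6 + (27 + 27)/(7 + 32)) - 490 = -(-6 + 54/39 + 3*(6/7))²*(6/7 + 54/39) - 490 = -(-6 + 54*(1/39) + 18/7)²*(6/7 + 54*(1/39)) - 490 = -(-6 + 18/13 + 18/7)²*(6/7 + 18/13) - 490 = -(-186/91)²*204/91 - 490 = -34596*204/(8281*91) - 490 = -1*7057584/753571 - 490 = -7057584/753571 - 490 = -376307374/753571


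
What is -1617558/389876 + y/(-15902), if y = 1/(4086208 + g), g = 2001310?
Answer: -39146404384967891/9435360930461684 ≈ -4.1489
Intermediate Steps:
y = 1/6087518 (y = 1/(4086208 + 2001310) = 1/6087518 ≈ 1.6427e-7)
-1617558/389876 + y/(-15902) = -1617558/389876 + (1/6087518)/(-15902) = -1617558*1/389876 + (1/6087518)*(-1/15902) = -808779/194938 - 1/96803711236 = -39146404384967891/9435360930461684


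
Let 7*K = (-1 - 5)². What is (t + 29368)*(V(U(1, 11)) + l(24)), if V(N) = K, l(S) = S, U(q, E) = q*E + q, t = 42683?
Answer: 2099772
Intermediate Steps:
U(q, E) = q + E*q (U(q, E) = E*q + q = q + E*q)
K = 36/7 (K = (-1 - 5)²/7 = (⅐)*(-6)² = (⅐)*36 = 36/7 ≈ 5.1429)
V(N) = 36/7
(t + 29368)*(V(U(1, 11)) + l(24)) = (42683 + 29368)*(36/7 + 24) = 72051*(204/7) = 2099772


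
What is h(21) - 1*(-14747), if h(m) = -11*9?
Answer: 14648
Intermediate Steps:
h(m) = -99
h(21) - 1*(-14747) = -99 - 1*(-14747) = -99 + 14747 = 14648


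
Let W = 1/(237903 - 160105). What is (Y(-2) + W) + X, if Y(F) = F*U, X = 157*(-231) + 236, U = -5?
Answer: -2802361757/77798 ≈ -36021.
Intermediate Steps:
X = -36031 (X = -36267 + 236 = -36031)
Y(F) = -5*F (Y(F) = F*(-5) = -5*F)
W = 1/77798 ≈ 1.2854e-5
(Y(-2) + W) + X = (-5*(-2) + 1/77798) - 36031 = (10 + 1/77798) - 36031 = 777981/77798 - 36031 = -2802361757/77798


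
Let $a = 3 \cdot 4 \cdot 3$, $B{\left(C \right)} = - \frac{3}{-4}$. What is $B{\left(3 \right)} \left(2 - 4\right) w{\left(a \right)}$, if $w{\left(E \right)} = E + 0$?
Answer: $-54$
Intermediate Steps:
$B{\left(C \right)} = \frac{3}{4}$ ($B{\left(C \right)} = \left(-3\right) \left(- \frac{1}{4}\right) = \frac{3}{4}$)
$a = 36$ ($a = 12 \cdot 3 = 36$)
$w{\left(E \right)} = E$
$B{\left(3 \right)} \left(2 - 4\right) w{\left(a \right)} = \frac{3 \left(2 - 4\right)}{4} \cdot 36 = \frac{3}{4} \left(-2\right) 36 = \left(- \frac{3}{2}\right) 36 = -54$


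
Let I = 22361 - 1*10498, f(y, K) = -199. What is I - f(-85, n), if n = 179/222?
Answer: 12062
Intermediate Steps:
n = 179/222 (n = 179*(1/222) = 179/222 ≈ 0.80631)
I = 11863 (I = 22361 - 10498 = 11863)
I - f(-85, n) = 11863 - 1*(-199) = 11863 + 199 = 12062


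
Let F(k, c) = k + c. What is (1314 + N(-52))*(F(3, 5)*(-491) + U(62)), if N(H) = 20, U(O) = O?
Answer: -5157244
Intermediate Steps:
F(k, c) = c + k
(1314 + N(-52))*(F(3, 5)*(-491) + U(62)) = (1314 + 20)*((5 + 3)*(-491) + 62) = 1334*(8*(-491) + 62) = 1334*(-3928 + 62) = 1334*(-3866) = -5157244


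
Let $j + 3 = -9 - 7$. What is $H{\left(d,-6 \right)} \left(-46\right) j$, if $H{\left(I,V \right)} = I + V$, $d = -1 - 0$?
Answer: $-6118$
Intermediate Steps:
$j = -19$ ($j = -3 - 16 = -19$)
$d = -1$ ($d = -1 + 0 = -1$)
$H{\left(d,-6 \right)} \left(-46\right) j = \left(-1 - 6\right) \left(-46\right) \left(-19\right) = \left(-7\right) \left(-46\right) \left(-19\right) = 322 \left(-19\right) = -6118$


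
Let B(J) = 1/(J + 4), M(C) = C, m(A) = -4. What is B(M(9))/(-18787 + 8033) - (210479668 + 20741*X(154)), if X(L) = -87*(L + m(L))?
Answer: 8414735784363/139802 ≈ 6.0190e+7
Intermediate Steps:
X(L) = 348 - 87*L (X(L) = -87*(L - 4) = -87*(-4 + L) = 348 - 87*L)
B(J) = 1/(4 + J)
B(M(9))/(-18787 + 8033) - (210479668 + 20741*X(154)) = 1/((4 + 9)*(-18787 + 8033)) - (217697536 - 277887918) = 1/(13*(-10754)) - 20741/(1/((348 - 13398) + 10148)) = (1/13)*(-1/10754) - 20741/(1/(-13050 + 10148)) = -1/139802 - 20741/(1/(-2902)) = -1/139802 - 20741/(-1/2902) = -1/139802 - 20741*(-2902) = -1/139802 + 60190382 = 8414735784363/139802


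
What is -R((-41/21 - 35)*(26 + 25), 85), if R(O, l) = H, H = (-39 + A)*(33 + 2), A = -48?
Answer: 3045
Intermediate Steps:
H = -3045 (H = (-39 - 48)*(33 + 2) = -87*35 = -3045)
R(O, l) = -3045
-R((-41/21 - 35)*(26 + 25), 85) = -1*(-3045) = 3045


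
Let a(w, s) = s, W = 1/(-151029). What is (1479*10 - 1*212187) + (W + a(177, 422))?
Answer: -29748937276/151029 ≈ -1.9698e+5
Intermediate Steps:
W = -1/151029 ≈ -6.6212e-6
(1479*10 - 1*212187) + (W + a(177, 422)) = (1479*10 - 1*212187) + (-1/151029 + 422) = (14790 - 212187) + 63734237/151029 = -197397 + 63734237/151029 = -29748937276/151029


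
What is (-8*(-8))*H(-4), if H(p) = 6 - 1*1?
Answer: 320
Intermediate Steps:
H(p) = 5 (H(p) = 6 - 1 = 5)
(-8*(-8))*H(-4) = -8*(-8)*5 = 64*5 = 320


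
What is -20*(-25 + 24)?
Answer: 20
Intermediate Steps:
-20*(-25 + 24) = -20*(-1) = 20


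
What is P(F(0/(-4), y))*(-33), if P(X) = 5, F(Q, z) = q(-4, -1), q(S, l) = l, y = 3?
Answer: -165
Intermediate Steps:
F(Q, z) = -1
P(F(0/(-4), y))*(-33) = 5*(-33) = -165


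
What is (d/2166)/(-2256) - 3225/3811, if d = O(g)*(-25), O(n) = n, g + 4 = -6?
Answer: -7879951175/9311218128 ≈ -0.84629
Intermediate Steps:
g = -10 (g = -4 - 6 = -10)
d = 250 (d = -10*(-25) = 250)
(d/2166)/(-2256) - 3225/3811 = (250/2166)/(-2256) - 3225/3811 = (250*(1/2166))*(-1/2256) - 3225*1/3811 = (125/1083)*(-1/2256) - 3225/3811 = -125/2443248 - 3225/3811 = -7879951175/9311218128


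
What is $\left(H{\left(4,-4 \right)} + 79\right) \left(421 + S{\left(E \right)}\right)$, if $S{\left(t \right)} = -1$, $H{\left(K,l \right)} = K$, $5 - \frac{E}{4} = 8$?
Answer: $34860$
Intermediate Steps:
$E = -12$ ($E = 20 - 32 = -12$)
$\left(H{\left(4,-4 \right)} + 79\right) \left(421 + S{\left(E \right)}\right) = \left(4 + 79\right) \left(421 - 1\right) = 83 \cdot 420 = 34860$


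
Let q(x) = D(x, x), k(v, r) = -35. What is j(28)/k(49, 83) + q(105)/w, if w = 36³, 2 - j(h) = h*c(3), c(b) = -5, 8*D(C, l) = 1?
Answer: -53001181/13063680 ≈ -4.0571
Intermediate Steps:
D(C, l) = ⅛ (D(C, l) = (⅛)*1 = ⅛)
j(h) = 2 + 5*h (j(h) = 2 - h*(-5) = 2 - (-5)*h = 2 + 5*h)
w = 46656
q(x) = ⅛
j(28)/k(49, 83) + q(105)/w = (2 + 5*28)/(-35) + (⅛)/46656 = (2 + 140)*(-1/35) + (⅛)*(1/46656) = 142*(-1/35) + 1/373248 = -142/35 + 1/373248 = -53001181/13063680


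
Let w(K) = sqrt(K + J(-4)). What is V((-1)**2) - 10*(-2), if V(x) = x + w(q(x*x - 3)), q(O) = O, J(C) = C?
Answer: 21 + I*sqrt(6) ≈ 21.0 + 2.4495*I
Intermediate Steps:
w(K) = sqrt(-4 + K) (w(K) = sqrt(K - 4) = sqrt(-4 + K))
V(x) = x + sqrt(-7 + x**2) (V(x) = x + sqrt(-4 + (x*x - 3)) = x + sqrt(-4 + (x**2 - 3)) = x + sqrt(-4 + (-3 + x**2)) = x + sqrt(-7 + x**2))
V((-1)**2) - 10*(-2) = ((-1)**2 + sqrt(-7 + ((-1)**2)**2)) - 10*(-2) = (1 + sqrt(-7 + 1**2)) + 20 = (1 + sqrt(-7 + 1)) + 20 = (1 + sqrt(-6)) + 20 = (1 + I*sqrt(6)) + 20 = 21 + I*sqrt(6)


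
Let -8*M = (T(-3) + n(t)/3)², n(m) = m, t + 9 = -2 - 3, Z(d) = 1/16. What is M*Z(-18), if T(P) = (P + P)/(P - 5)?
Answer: -2209/18432 ≈ -0.11985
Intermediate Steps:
Z(d) = 1/16
t = -14 (t = -9 + (-2 - 3) = -9 - 5 = -14)
T(P) = 2*P/(-5 + P) (T(P) = (2*P)/(-5 + P) = 2*P/(-5 + P))
M = -2209/1152 (M = -(2*(-3)/(-5 - 3) - 14/3)²/8 = -(2*(-3)/(-8) - 14*⅓)²/8 = -(2*(-3)*(-⅛) - 14/3)²/8 = -(¾ - 14/3)²/8 = -(-47/12)²/8 = -⅛*2209/144 = -2209/1152 ≈ -1.9175)
M*Z(-18) = -2209/1152*1/16 = -2209/18432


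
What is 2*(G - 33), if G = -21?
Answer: -108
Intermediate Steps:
2*(G - 33) = 2*(-21 - 33) = 2*(-54) = -108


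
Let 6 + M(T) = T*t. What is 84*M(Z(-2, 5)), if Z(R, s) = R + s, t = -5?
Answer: -1764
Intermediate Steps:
M(T) = -6 - 5*T (M(T) = -6 + T*(-5) = -6 - 5*T)
84*M(Z(-2, 5)) = 84*(-6 - 5*(-2 + 5)) = 84*(-6 - 5*3) = 84*(-6 - 15) = 84*(-21) = -1764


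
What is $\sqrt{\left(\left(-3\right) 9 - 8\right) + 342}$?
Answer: $\sqrt{307} \approx 17.521$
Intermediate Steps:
$\sqrt{\left(\left(-3\right) 9 - 8\right) + 342} = \sqrt{\left(-27 - 8\right) + 342} = \sqrt{-35 + 342} = \sqrt{307}$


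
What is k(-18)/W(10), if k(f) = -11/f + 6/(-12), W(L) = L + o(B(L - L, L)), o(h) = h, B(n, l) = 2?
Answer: 1/108 ≈ 0.0092593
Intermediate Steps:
W(L) = 2 + L (W(L) = L + 2 = 2 + L)
k(f) = -½ - 11/f (k(f) = -11/f + 6*(-1/12) = -11/f - ½ = -½ - 11/f)
k(-18)/W(10) = ((½)*(-22 - 1*(-18))/(-18))/(2 + 10) = ((½)*(-1/18)*(-22 + 18))/12 = ((½)*(-1/18)*(-4))*(1/12) = (⅑)*(1/12) = 1/108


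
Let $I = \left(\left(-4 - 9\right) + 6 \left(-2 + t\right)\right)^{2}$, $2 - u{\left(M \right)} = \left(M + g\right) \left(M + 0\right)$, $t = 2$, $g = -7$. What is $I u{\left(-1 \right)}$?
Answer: $-1014$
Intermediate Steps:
$u{\left(M \right)} = 2 - M \left(-7 + M\right)$ ($u{\left(M \right)} = 2 - \left(M - 7\right) \left(M + 0\right) = 2 - \left(-7 + M\right) M = 2 - M \left(-7 + M\right)$)
$I = 169$ ($I = \left(\left(-4 - 9\right) + 6 \left(-2 + 2\right)\right)^{2} = \left(-13 + 6 \cdot 0\right)^{2} = \left(-13 + 0\right)^{2} = \left(-13\right)^{2} = 169$)
$I u{\left(-1 \right)} = 169 \left(2 - \left(-1\right)^{2} + 7 \left(-1\right)\right) = 169 \left(2 - 1 - 7\right) = 169 \left(-6\right) = -1014$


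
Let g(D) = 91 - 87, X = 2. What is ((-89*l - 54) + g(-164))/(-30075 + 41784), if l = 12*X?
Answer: -2186/11709 ≈ -0.18669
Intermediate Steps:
g(D) = 4
l = 24 (l = 12*2 = 24)
((-89*l - 54) + g(-164))/(-30075 + 41784) = ((-89*24 - 54) + 4)/(-30075 + 41784) = ((-2136 - 54) + 4)/11709 = (-2190 + 4)*(1/11709) = -2186*1/11709 = -2186/11709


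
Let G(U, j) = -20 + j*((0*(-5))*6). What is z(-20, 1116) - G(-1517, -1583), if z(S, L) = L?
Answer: 1136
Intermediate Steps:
G(U, j) = -20 (G(U, j) = -20 + j*(0*6) = -20 + j*0 = -20 + 0 = -20)
z(-20, 1116) - G(-1517, -1583) = 1116 - 1*(-20) = 1116 + 20 = 1136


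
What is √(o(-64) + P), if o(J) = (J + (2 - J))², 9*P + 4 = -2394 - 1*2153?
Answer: I*√4515/3 ≈ 22.398*I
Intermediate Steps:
P = -1517/3 (P = -4/9 + (-2394 - 1*2153)/9 = -4/9 + (-2394 - 2153)/9 = -4/9 + (⅑)*(-4547) = -4/9 - 4547/9 = -1517/3 ≈ -505.67)
o(J) = 4 (o(J) = 2² = 4)
√(o(-64) + P) = √(4 - 1517/3) = √(-1505/3) = I*√4515/3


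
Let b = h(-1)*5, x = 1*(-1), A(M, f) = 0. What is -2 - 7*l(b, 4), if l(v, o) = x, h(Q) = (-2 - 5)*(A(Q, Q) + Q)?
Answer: 5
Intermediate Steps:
h(Q) = -7*Q (h(Q) = (-2 - 5)*(0 + Q) = -7*Q)
x = -1
b = 35 (b = -7*(-1)*5 = 7*5 = 35)
l(v, o) = -1
-2 - 7*l(b, 4) = -2 - 7*(-1) = -2 + 7 = 5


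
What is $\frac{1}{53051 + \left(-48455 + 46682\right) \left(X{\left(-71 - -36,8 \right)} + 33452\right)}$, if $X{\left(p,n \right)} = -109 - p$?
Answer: $- \frac{1}{59126143} \approx -1.6913 \cdot 10^{-8}$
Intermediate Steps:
$\frac{1}{53051 + \left(-48455 + 46682\right) \left(X{\left(-71 - -36,8 \right)} + 33452\right)} = \frac{1}{53051 + \left(-48455 + 46682\right) \left(\left(-109 - \left(-71 - -36\right)\right) + 33452\right)} = \frac{1}{53051 - 1773 \left(\left(-109 - \left(-71 + 36\right)\right) + 33452\right)} = \frac{1}{53051 - 1773 \left(\left(-109 - -35\right) + 33452\right)} = \frac{1}{53051 - 1773 \left(\left(-109 + 35\right) + 33452\right)} = \frac{1}{53051 - 1773 \left(-74 + 33452\right)} = \frac{1}{53051 - 59179194} = \frac{1}{-59126143} = - \frac{1}{59126143}$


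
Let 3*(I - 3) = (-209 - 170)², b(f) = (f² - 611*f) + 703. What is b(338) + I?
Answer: -131063/3 ≈ -43688.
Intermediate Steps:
b(f) = 703 + f² - 611*f
I = 143650/3 (I = 3 + (-209 - 170)²/3 = 3 + (⅓)*(-379)² = 3 + (⅓)*143641 = 3 + 143641/3 = 143650/3 ≈ 47883.)
b(338) + I = (703 + 338² - 611*338) + 143650/3 = (703 + 114244 - 206518) + 143650/3 = -91571 + 143650/3 = -131063/3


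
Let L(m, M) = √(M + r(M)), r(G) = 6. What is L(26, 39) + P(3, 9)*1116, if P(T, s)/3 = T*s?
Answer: 90396 + 3*√5 ≈ 90403.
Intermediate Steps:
L(m, M) = √(6 + M) (L(m, M) = √(M + 6) = √(6 + M))
P(T, s) = 3*T*s (P(T, s) = 3*(T*s) = 3*T*s)
L(26, 39) + P(3, 9)*1116 = √(6 + 39) + (3*3*9)*1116 = √45 + 81*1116 = 3*√5 + 90396 = 90396 + 3*√5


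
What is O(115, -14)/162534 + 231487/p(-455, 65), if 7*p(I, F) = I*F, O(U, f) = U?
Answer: -37624022183/686706150 ≈ -54.789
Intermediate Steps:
p(I, F) = F*I/7 (p(I, F) = (I*F)/7 = (F*I)/7 = F*I/7)
O(115, -14)/162534 + 231487/p(-455, 65) = 115/162534 + 231487/(((1/7)*65*(-455))) = 115*(1/162534) + 231487/(-4225) = 115/162534 + 231487*(-1/4225) = 115/162534 - 231487/4225 = -37624022183/686706150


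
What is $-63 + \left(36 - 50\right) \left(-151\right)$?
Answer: $2051$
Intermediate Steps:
$-63 + \left(36 - 50\right) \left(-151\right) = -63 - -2114 = -63 + 2114 = 2051$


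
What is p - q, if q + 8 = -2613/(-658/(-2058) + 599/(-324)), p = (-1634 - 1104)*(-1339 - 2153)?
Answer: 232054315612/24275 ≈ 9.5594e+6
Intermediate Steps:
p = 9561096 (p = -2738*(-3492) = 9561096)
q = 41289788/24275 (q = -8 - 2613/(-658/(-2058) + 599/(-324)) = -8 - 2613/(-658*(-1/2058) + 599*(-1/324)) = -8 - 2613/(47/147 - 599/324) = -8 - 2613/(-24275/15876) = -8 - 2613*(-15876/24275) = -8 + 41483988/24275 = 41289788/24275 ≈ 1700.9)
p - q = 9561096 - 1*41289788/24275 = 9561096 - 41289788/24275 = 232054315612/24275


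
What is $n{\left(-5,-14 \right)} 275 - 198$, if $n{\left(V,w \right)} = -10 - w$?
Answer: $902$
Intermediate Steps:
$n{\left(-5,-14 \right)} 275 - 198 = \left(-10 - -14\right) 275 - 198 = \left(-10 + 14\right) 275 - 198 = 4 \cdot 275 - 198 = 1100 - 198 = 902$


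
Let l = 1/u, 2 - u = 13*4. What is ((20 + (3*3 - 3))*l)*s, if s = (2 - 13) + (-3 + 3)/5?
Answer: 143/25 ≈ 5.7200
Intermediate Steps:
u = -50 (u = 2 - 13*4 = 2 - 1*52 = 2 - 52 = -50)
l = -1/50 (l = 1/(-50) = -1/50 ≈ -0.020000)
s = -11 (s = -11 + 0*(1/5) = -11 + 0 = -11)
((20 + (3*3 - 3))*l)*s = ((20 + (3*3 - 3))*(-1/50))*(-11) = ((20 + (9 - 3))*(-1/50))*(-11) = ((20 + 6)*(-1/50))*(-11) = (26*(-1/50))*(-11) = -13/25*(-11) = 143/25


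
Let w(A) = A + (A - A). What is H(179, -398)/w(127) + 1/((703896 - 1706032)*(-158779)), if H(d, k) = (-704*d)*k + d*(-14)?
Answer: 7980071597990519855/20208005296888 ≈ 3.9490e+5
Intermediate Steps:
H(d, k) = -14*d - 704*d*k (H(d, k) = -704*d*k - 14*d = -14*d - 704*d*k)
w(A) = A (w(A) = A + 0 = A)
H(179, -398)/w(127) + 1/((703896 - 1706032)*(-158779)) = -2*179*(7 + 352*(-398))/127 + 1/((703896 - 1706032)*(-158779)) = -2*179*(7 - 140096)*(1/127) - 1/158779/(-1002136) = -2*179*(-140089)*(1/127) - 1/1002136*(-1/158779) = 50151862*(1/127) + 1/159118151944 = 50151862/127 + 1/159118151944 = 7980071597990519855/20208005296888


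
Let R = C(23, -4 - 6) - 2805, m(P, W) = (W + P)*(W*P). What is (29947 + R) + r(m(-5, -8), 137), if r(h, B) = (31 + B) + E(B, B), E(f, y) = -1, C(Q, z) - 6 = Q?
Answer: 27338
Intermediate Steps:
C(Q, z) = 6 + Q
m(P, W) = P*W*(P + W) (m(P, W) = (P + W)*(P*W) = P*W*(P + W))
r(h, B) = 30 + B (r(h, B) = (31 + B) - 1 = 30 + B)
R = -2776 (R = (6 + 23) - 2805 = 29 - 2805 = -2776)
(29947 + R) + r(m(-5, -8), 137) = (29947 - 2776) + (30 + 137) = 27171 + 167 = 27338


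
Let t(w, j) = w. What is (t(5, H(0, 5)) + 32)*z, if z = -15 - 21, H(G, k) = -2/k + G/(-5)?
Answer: -1332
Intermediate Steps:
H(G, k) = -2/k - G/5 (H(G, k) = -2/k + G*(-1/5) = -2/k - G/5)
z = -36
(t(5, H(0, 5)) + 32)*z = (5 + 32)*(-36) = 37*(-36) = -1332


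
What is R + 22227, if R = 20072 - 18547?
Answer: 23752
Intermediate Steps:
R = 1525
R + 22227 = 1525 + 22227 = 23752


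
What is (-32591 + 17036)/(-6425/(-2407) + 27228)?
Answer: -37440885/65544221 ≈ -0.57123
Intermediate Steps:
(-32591 + 17036)/(-6425/(-2407) + 27228) = -15555/(-6425*(-1/2407) + 27228) = -15555/(6425/2407 + 27228) = -15555/65544221/2407 = -15555*2407/65544221 = -37440885/65544221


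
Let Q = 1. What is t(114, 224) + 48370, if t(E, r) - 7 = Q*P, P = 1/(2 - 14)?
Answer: 580523/12 ≈ 48377.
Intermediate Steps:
P = -1/12 (P = 1/(-12) = -1/12 ≈ -0.083333)
t(E, r) = 83/12 (t(E, r) = 7 + 1*(-1/12) = 7 - 1/12 = 83/12)
t(114, 224) + 48370 = 83/12 + 48370 = 580523/12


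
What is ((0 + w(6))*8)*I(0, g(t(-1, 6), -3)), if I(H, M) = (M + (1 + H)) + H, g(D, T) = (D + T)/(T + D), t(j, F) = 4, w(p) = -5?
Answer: -80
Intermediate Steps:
g(D, T) = 1 (g(D, T) = (D + T)/(D + T) = 1)
I(H, M) = 1 + M + 2*H (I(H, M) = (1 + H + M) + H = 1 + M + 2*H)
((0 + w(6))*8)*I(0, g(t(-1, 6), -3)) = ((0 - 5)*8)*(1 + 1 + 2*0) = (-5*8)*(1 + 1 + 0) = -40*2 = -80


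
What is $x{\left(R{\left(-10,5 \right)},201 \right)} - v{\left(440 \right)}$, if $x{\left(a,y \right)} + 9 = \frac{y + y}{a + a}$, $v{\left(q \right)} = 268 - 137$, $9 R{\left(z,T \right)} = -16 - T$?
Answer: $- \frac{1583}{7} \approx -226.14$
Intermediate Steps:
$R{\left(z,T \right)} = - \frac{16}{9} - \frac{T}{9}$ ($R{\left(z,T \right)} = \frac{-16 - T}{9} = - \frac{16}{9} - \frac{T}{9}$)
$v{\left(q \right)} = 131$
$x{\left(a,y \right)} = -9 + \frac{y}{a}$ ($x{\left(a,y \right)} = -9 + \frac{y + y}{a + a} = -9 + \frac{2 y}{2 a} = -9 + 2 y \frac{1}{2 a} = -9 + \frac{y}{a}$)
$x{\left(R{\left(-10,5 \right)},201 \right)} - v{\left(440 \right)} = \left(-9 + \frac{201}{- \frac{16}{9} - \frac{5}{9}}\right) - 131 = \left(-9 + \frac{201}{- \frac{7}{3}}\right) - 131 = \left(-9 + 201 \left(- \frac{3}{7}\right)\right) - 131 = \left(-9 - \frac{603}{7}\right) - 131 = - \frac{666}{7} - 131 = - \frac{1583}{7}$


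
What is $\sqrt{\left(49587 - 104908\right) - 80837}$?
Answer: $i \sqrt{136158} \approx 369.0 i$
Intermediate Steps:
$\sqrt{\left(49587 - 104908\right) - 80837} = \sqrt{-55321 - 80837} = \sqrt{-136158} = i \sqrt{136158}$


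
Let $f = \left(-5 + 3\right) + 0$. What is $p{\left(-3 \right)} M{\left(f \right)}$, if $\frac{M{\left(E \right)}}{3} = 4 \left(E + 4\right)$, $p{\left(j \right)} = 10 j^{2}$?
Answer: $2160$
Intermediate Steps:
$f = -2$ ($f = -2 + 0 = -2$)
$M{\left(E \right)} = 48 + 12 E$ ($M{\left(E \right)} = 3 \cdot 4 \left(E + 4\right) = 3 \cdot 4 \left(4 + E\right) = 3 \left(16 + 4 E\right) = 48 + 12 E$)
$p{\left(-3 \right)} M{\left(f \right)} = 10 \left(-3\right)^{2} \left(48 + 12 \left(-2\right)\right) = 10 \cdot 9 \left(48 - 24\right) = 90 \cdot 24 = 2160$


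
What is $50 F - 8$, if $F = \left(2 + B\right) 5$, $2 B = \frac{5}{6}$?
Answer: $\frac{3577}{6} \approx 596.17$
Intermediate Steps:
$B = \frac{5}{12}$ ($B = \frac{5 \cdot \frac{1}{6}}{2} = \frac{1}{2} \cdot \frac{5}{6} = \frac{5}{12} \approx 0.41667$)
$F = \frac{145}{12}$ ($F = \left(2 + \frac{5}{12}\right) 5 = \frac{29}{12} \cdot 5 = \frac{145}{12} \approx 12.083$)
$50 F - 8 = 50 \cdot \frac{145}{12} - 8 = \frac{3625}{6} + \left(-11 + 3\right) = \frac{3625}{6} - 8 = \frac{3577}{6}$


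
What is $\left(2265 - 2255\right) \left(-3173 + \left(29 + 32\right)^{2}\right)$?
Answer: $5480$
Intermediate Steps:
$\left(2265 - 2255\right) \left(-3173 + \left(29 + 32\right)^{2}\right) = 10 \left(-3173 + 61^{2}\right) = 10 \left(-3173 + 3721\right) = 10 \cdot 548 = 5480$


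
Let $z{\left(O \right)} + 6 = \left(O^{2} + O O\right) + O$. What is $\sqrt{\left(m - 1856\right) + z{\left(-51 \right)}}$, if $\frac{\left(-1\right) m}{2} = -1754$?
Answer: $\sqrt{6797} \approx 82.444$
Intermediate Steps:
$m = 3508$ ($m = \left(-2\right) \left(-1754\right) = 3508$)
$z{\left(O \right)} = -6 + O + 2 O^{2}$ ($z{\left(O \right)} = -6 + \left(\left(O^{2} + O O\right) + O\right) = -6 + \left(\left(O^{2} + O^{2}\right) + O\right) = -6 + \left(2 O^{2} + O\right) = -6 + \left(O + 2 O^{2}\right) = -6 + O + 2 O^{2}$)
$\sqrt{\left(m - 1856\right) + z{\left(-51 \right)}} = \sqrt{\left(3508 - 1856\right) - \left(57 - 5202\right)} = \sqrt{1652 - -5145} = \sqrt{1652 + 5145} = \sqrt{6797}$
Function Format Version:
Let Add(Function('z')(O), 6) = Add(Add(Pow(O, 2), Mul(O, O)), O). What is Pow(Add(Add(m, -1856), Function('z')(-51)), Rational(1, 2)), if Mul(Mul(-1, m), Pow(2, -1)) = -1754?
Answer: Pow(6797, Rational(1, 2)) ≈ 82.444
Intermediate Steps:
m = 3508 (m = Mul(-2, -1754) = 3508)
Function('z')(O) = Add(-6, O, Mul(2, Pow(O, 2))) (Function('z')(O) = Add(-6, Add(Add(Pow(O, 2), Mul(O, O)), O)) = Add(-6, Add(Add(Pow(O, 2), Pow(O, 2)), O)) = Add(-6, Add(Mul(2, Pow(O, 2)), O)) = Add(-6, Add(O, Mul(2, Pow(O, 2)))) = Add(-6, O, Mul(2, Pow(O, 2))))
Pow(Add(Add(m, -1856), Function('z')(-51)), Rational(1, 2)) = Pow(Add(Add(3508, -1856), Add(-6, -51, Mul(2, Pow(-51, 2)))), Rational(1, 2)) = Pow(Add(1652, Add(-6, -51, Mul(2, 2601))), Rational(1, 2)) = Pow(Add(1652, Add(-6, -51, 5202)), Rational(1, 2)) = Pow(Add(1652, 5145), Rational(1, 2)) = Pow(6797, Rational(1, 2))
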